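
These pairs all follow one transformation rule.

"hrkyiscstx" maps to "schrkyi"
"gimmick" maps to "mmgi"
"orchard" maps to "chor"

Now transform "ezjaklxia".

klezja

Each output is the input with this applied: delete the last 3 characters, then move the last 2 characters to the front (rotate right by 2).
"ezjaklxia" → "ezjakl" → "klezja".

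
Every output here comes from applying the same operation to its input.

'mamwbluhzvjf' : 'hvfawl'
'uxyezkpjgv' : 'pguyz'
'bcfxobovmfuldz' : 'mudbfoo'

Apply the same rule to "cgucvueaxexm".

aemgcu

Each output is the input with this applied: swap the front and back halves of the string, then keep every other character starting from the second (positions 2nd, 4th, 6th, ...).
For "cgucvueaxexm", step one produces "eaxexmcgucvu"; step two turns that into "aemgcu".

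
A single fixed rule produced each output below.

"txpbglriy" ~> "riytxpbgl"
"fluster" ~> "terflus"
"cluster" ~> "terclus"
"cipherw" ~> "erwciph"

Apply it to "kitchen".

henkitc

Looking at the pairs, the operation is to move the last 3 characters to the front (rotate right by 3).
On "kitchen" that produces "henkitc".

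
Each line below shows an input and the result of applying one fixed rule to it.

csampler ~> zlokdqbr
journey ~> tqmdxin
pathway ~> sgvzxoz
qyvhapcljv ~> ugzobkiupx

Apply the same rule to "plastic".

The rule is to move the first 2 characters to the end (rotate left by 2), then shift every letter 1 place backward in the alphabet (wrapping around).
Working it through for "plastic": intermediate "asticpl", final "zrshbok".
(Check on "csampler": → "amplercs" → "zlokdqbr" ✓)

zrshbok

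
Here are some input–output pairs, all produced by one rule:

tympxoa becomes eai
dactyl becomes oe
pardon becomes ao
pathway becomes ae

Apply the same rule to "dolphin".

The pattern: shift every letter 11 places forward in the alphabet (wrapping around), then keep only the vowels.
"dolphin" → "ozwasty" → "oa".
(Check on "dactyl": → "olnejw" → "oe" ✓)

oa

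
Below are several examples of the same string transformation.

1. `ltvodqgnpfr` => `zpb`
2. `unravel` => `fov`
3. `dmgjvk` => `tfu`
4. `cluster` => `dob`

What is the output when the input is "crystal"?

The transformation: shift every letter 10 places forward in the alphabet (wrapping around), then keep only the last 3 characters.
Starting from "crystal": after the first operation, "mbicdkv"; after the second, "dkv".

dkv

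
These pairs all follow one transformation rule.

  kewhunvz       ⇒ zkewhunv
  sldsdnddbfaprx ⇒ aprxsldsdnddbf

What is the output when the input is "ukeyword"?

dukeywor

Each output is the input with this applied: swap the front and back halves of the string, then move the first 3 characters to the end (rotate left by 3).
Applying both steps to "ukeyword": "wordukey", then "dukeywor".
(Check on "sldsdnddbfaprx": → "dbfaprxsldsdnd" → "aprxsldsdnddbf" ✓)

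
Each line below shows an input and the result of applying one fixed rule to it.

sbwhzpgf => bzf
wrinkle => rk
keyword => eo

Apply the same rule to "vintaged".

iad

In each case the input is transformed by: keep one character in every 3, starting at position 2 (positions 2nd, 5th, 8th, ...).
"vintaged" → "iad".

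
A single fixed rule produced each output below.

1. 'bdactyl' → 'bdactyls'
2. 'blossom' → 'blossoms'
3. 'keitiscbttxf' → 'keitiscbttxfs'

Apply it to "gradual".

graduals

The transformation: append "s".
For "gradual" the result is "graduals".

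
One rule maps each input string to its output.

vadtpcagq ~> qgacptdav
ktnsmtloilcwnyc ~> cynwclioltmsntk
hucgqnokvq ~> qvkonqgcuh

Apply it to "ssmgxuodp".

pdouxgmss

The rule is to reverse the string.
So "ssmgxuodp" becomes "pdouxgmss".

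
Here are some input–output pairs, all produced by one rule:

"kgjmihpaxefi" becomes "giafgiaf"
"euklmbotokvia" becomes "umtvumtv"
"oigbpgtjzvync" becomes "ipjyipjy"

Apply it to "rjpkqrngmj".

jqgjqg

Each output is the input with this applied: keep one character in every 3, starting at position 2 (positions 2nd, 5th, 8th, ...), then write the whole string twice.
"rjpkqrngmj" → "jqg" → "jqgjqg".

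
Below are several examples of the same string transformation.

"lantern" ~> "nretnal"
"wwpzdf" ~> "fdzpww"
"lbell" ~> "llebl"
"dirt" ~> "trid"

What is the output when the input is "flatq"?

The rule is to reverse the string.
So "flatq" becomes "qtalf".

qtalf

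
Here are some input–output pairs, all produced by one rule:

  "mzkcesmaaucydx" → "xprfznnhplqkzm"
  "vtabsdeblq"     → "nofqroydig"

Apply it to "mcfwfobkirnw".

What's happening: move the first 2 characters to the end (rotate left by 2), then shift every letter 13 places forward in the alphabet (wrapping around) — i.e. ROT13.
On "mcfwfobkirnw": the first step gives "fwfobkirnwmc", and the second then gives "sjsboxveajzp".

sjsboxveajzp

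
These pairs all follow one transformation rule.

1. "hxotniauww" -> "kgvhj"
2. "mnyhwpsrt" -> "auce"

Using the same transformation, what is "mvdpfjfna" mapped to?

icwa

In each case the input is transformed by: shift every letter 13 places forward in the alphabet (wrapping around) — i.e. ROT13, then keep every other character starting from the second (positions 2nd, 4th, 6th, ...).
Working it through for "mvdpfjfna": intermediate "ziqcswsan", final "icwa".
(Check on "mnyhwpsrt": → "zalujcfeg" → "auce" ✓)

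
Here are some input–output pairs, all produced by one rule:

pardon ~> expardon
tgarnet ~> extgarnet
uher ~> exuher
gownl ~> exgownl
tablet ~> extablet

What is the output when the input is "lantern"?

exlantern

The transformation: prepend "ex".
Applying that to "lantern" gives "exlantern".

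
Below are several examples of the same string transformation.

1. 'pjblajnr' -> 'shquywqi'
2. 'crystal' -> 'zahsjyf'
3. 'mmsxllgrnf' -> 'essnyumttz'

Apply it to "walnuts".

What's happening: shift every letter 7 places forward in the alphabet (wrapping around), then move the first 3 characters to the end (rotate left by 3).
On "walnuts": the first step gives "dhsubaz", and the second then gives "ubazdhs".
(Check on "pjblajnr": → "wqishquy" → "shquywqi" ✓)

ubazdhs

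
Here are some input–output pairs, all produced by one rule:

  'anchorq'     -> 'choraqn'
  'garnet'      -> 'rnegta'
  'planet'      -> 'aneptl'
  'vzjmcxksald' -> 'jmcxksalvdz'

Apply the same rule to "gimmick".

In each case the input is transformed by: swap the first and last characters, then move the first 2 characters to the end (rotate left by 2).
"gimmick" → "mmicgki".

mmicgki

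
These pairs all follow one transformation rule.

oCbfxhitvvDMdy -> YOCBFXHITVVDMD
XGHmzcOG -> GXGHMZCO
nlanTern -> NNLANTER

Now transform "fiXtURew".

Rule — move the last character to the front, then convert every letter to uppercase.
Working it through for "fiXtURew": intermediate "wfiXtURe", final "WFIXTURE".
(Check on "XGHmzcOG": → "GXGHmzcO" → "GXGHMZCO" ✓)

WFIXTURE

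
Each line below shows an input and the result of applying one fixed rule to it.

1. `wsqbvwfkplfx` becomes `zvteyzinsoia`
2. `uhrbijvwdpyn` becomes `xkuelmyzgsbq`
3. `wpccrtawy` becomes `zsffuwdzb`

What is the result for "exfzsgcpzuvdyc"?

The transformation: shift every letter 3 places forward in the alphabet (wrapping around).
For "exfzsgcpzuvdyc" the result is "haicvjfscxygbf".

haicvjfscxygbf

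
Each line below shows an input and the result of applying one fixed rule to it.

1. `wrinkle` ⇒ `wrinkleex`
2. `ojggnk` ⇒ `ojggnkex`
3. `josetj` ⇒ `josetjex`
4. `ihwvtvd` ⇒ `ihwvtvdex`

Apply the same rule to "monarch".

monarchex

The rule is to append "ex".
Applying that to "monarch" gives "monarchex".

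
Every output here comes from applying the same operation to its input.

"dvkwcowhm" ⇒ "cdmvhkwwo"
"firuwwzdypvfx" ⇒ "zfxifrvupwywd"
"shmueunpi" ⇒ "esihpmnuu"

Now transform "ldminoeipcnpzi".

ilidzmpinncope

Looking at the pairs, the operation is to take characters alternately from the front and the back (1st, last, 2nd, 2nd-last, ...), then move the last character to the front.
Starting from "ldminoeipcnpzi": after the first operation, "lidzmpinncopei"; after the second, "ilidzmpinncope".
(Check on "dvkwcowhm": → "dmvhkwwoc" → "cdmvhkwwo" ✓)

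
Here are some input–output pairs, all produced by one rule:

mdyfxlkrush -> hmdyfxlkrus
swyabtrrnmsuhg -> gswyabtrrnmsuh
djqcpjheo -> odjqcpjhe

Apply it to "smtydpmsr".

rsmtydpms

Looking at the pairs, the operation is to move the last character to the front.
Doing the same to "smtydpmsr": "rsmtydpms".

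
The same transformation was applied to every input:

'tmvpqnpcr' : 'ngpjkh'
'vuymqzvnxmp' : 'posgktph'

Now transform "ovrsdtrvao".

Looking at the pairs, the operation is to shift every letter 6 places backward in the alphabet (wrapping around), then delete the last 3 characters.
"ovrsdtrvao" → "iplmxnlpui" → "iplmxnl".

iplmxnl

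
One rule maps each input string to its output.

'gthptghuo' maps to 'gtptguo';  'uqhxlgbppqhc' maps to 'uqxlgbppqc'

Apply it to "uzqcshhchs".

uzqcscs

In each case the input is transformed by: remove every "h".
On "uzqcshhchs" that produces "uzqcscs".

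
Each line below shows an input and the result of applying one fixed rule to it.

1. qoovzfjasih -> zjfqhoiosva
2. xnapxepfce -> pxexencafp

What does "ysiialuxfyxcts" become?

Each output is the input with this applied: take characters alternately from the front and the back (1st, last, 2nd, 2nd-last, ...), then move the last 3 characters to the front (rotate right by 3).
For "ysiialuxfyxcts", step one produces "yssticixaylfux"; step two turns that into "fuxyssticixayl".

fuxyssticixayl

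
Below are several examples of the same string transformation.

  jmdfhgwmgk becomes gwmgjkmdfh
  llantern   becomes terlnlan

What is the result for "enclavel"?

aveelncl

The pattern: swap the first and last characters, then swap the front and back halves of the string.
Starting from "enclavel": after the first operation, "lnclavee"; after the second, "aveelncl".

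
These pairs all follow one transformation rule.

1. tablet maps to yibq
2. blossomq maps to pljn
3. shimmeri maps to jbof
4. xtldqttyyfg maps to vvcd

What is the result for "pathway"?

The rule is to shift every letter 3 places backward in the alphabet (wrapping around), then keep only the last 4 characters.
On "pathway": the first step gives "mxqetxv", and the second then gives "etxv".

etxv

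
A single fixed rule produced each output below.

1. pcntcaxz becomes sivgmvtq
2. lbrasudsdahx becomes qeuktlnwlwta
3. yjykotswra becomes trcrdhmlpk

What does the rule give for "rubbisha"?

tknuubla

In each case the input is transformed by: shift every letter 7 places backward in the alphabet (wrapping around), then move the last character to the front.
For "rubbisha", step one produces "knuublat"; step two turns that into "tknuubla".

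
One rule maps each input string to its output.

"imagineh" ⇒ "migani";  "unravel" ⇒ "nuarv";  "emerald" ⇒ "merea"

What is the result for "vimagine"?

In each case the input is transformed by: delete the last 2 characters, then swap each adjacent pair of characters (1↔2, 3↔4, ...).
Working it through for "vimagine": intermediate "vimagi", final "ivamig".
(Check on "unravel": → "unrav" → "nuarv" ✓)

ivamig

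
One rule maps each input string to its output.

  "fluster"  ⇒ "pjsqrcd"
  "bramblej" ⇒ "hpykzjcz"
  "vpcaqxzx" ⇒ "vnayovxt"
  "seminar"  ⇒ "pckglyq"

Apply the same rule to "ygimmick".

The pattern: swap the first and last characters, then shift every letter 2 places backward in the alphabet (wrapping around).
Working it through for "ygimmick": intermediate "kgimmicy", final "iegkkgaw".

iegkkgaw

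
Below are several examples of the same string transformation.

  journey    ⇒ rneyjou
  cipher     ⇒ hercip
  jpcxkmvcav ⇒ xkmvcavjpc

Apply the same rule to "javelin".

In each case the input is transformed by: move the first 3 characters to the end (rotate left by 3).
Applying that to "javelin" gives "elinjav".

elinjav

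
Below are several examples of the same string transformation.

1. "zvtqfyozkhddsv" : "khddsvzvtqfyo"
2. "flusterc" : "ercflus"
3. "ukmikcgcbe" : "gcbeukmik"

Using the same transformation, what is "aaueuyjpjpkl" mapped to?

The transformation: swap the front and back halves of the string, then delete the first character.
On "aaueuyjpjpkl": the first step gives "jpjpklaaueuy", and the second then gives "pjpklaaueuy".
(Check on "zvtqfyozkhddsv": → "zkhddsvzvtqfyo" → "khddsvzvtqfyo" ✓)

pjpklaaueuy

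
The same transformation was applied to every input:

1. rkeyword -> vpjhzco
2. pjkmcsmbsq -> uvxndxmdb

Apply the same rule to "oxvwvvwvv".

ighgghgg

The pattern: delete the first character, then shift every letter 11 places forward in the alphabet (wrapping around).
"oxvwvvwvv" → "xvwvvwvv" → "ighgghgg".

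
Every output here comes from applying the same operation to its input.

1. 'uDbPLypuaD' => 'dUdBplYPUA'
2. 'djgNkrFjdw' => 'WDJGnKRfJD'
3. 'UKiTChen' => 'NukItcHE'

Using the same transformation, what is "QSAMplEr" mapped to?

RqsamPLe

What's happening: flip the case of every letter, then move the last character to the front.
"QSAMplEr" → "qsamPLeR" → "RqsamPLe".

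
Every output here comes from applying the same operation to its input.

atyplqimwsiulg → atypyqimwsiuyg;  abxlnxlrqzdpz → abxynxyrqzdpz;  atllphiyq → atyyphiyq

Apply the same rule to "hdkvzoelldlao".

What's happening: replace every "l" with "y".
On "hdkvzoelldlao" that produces "hdkvzoeyydyao".

hdkvzoeyydyao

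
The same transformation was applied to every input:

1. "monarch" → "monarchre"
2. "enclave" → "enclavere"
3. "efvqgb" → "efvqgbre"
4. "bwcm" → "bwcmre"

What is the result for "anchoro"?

What's happening: append "re".
"anchoro" → "anchorore".

anchorore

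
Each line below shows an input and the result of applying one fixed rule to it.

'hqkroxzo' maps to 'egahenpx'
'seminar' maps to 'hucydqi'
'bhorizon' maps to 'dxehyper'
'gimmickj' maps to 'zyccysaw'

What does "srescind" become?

The pattern: swap the first and last characters, then shift every letter 10 places backward in the alphabet (wrapping around).
Applying both steps to "srescind": "drescins", then "thuisydi".
(Check on "seminar": → "reminas" → "hucydqi" ✓)

thuisydi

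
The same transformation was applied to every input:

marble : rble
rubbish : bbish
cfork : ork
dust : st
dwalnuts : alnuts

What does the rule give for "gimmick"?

mmick

The pattern: delete the first 2 characters.
On "gimmick" that produces "mmick".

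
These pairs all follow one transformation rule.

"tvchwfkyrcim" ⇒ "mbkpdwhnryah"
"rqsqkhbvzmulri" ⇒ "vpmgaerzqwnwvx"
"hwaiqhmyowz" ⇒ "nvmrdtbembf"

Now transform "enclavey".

In each case the input is transformed by: move the first 3 characters to the end (rotate left by 3), then shift every letter 5 places forward in the alphabet (wrapping around).
Starting from "enclavey": after the first operation, "laveyenc"; after the second, "qfajdjsh".

qfajdjsh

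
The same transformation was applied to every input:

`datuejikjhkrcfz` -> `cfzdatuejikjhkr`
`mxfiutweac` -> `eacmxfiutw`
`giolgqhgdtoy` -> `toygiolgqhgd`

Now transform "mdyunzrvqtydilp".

Looking at the pairs, the operation is to move the last 3 characters to the front (rotate right by 3).
"mdyunzrvqtydilp" → "ilpmdyunzrvqtyd".

ilpmdyunzrvqtyd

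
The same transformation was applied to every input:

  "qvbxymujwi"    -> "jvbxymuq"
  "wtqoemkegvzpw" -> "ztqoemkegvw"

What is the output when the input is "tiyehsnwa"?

niyehst

Looking at the pairs, the operation is to delete the last 2 characters, then swap the first and last characters.
"tiyehsnwa" → "tiyehsn" → "niyehst".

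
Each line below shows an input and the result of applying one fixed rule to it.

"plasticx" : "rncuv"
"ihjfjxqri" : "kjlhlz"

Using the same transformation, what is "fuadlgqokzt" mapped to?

hwcfnisq

Each output is the input with this applied: delete the last 3 characters, then shift every letter 2 places forward in the alphabet (wrapping around).
For "fuadlgqokzt", step one produces "fuadlgqo"; step two turns that into "hwcfnisq".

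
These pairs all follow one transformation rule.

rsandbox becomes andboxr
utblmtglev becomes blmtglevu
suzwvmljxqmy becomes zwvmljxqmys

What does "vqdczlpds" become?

In each case the input is transformed by: move the first character to the end, then delete the first character.
On "vqdczlpds": the first step gives "qdczlpdsv", and the second then gives "dczlpdsv".
(Check on "suzwvmljxqmy": → "uzwvmljxqmys" → "zwvmljxqmys" ✓)

dczlpdsv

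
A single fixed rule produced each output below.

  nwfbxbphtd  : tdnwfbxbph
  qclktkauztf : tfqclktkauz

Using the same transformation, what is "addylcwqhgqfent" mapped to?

ntaddylcwqhgqfe

The rule is to move the last 2 characters to the front (rotate right by 2).
On "addylcwqhgqfent" that produces "ntaddylcwqhgqfe".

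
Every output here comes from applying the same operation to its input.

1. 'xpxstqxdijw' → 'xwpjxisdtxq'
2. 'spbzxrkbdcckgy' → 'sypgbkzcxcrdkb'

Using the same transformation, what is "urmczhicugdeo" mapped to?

Rule — take characters alternately from the front and the back (1st, last, 2nd, 2nd-last, ...).
For "urmczhicugdeo" the result is "uoremdcgzuhci".

uoremdcgzuhci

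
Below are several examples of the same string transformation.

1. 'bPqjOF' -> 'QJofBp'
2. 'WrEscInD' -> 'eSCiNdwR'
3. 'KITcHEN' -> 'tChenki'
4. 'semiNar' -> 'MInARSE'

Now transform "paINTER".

interPA

Rule — flip the case of every letter, then move the first 2 characters to the end (rotate left by 2).
Starting from "paINTER": after the first operation, "PAinter"; after the second, "interPA".
(Check on "semiNar": → "SEMInAR" → "MInARSE" ✓)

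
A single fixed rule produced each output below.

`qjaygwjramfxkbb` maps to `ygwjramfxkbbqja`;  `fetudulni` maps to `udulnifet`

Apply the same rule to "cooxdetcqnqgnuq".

xdetcqnqgnuqcoo

In each case the input is transformed by: move the first 3 characters to the end (rotate left by 3).
So "cooxdetcqnqgnuq" becomes "xdetcqnqgnuqcoo".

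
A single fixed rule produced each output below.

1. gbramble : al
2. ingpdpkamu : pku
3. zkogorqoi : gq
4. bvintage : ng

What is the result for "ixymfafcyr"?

Looking at the pairs, the operation is to delete the first character, then keep one character in every 3, starting at position 3 (positions 3rd, 6th, 9th, ...).
On "ixymfafcyr" that produces "mfr".

mfr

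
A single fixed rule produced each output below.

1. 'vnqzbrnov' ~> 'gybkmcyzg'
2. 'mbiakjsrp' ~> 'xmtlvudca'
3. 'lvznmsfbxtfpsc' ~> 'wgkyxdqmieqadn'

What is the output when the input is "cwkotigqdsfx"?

The transformation: shift every letter 11 places forward in the alphabet (wrapping around).
Doing the same to "cwkotigqdsfx": "nhvzetrbodqi".

nhvzetrbodqi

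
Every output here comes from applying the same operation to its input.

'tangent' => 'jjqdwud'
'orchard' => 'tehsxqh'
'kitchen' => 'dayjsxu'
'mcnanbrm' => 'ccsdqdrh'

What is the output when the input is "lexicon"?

In each case the input is transformed by: shift every letter 10 places backward in the alphabet (wrapping around), then move the last character to the front.
"lexicon" → "dbunyse".

dbunyse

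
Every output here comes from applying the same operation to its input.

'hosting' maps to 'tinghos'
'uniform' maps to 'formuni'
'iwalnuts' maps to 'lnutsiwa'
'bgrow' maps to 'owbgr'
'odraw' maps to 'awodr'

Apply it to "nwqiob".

Each output is the input with this applied: move the first 3 characters to the end (rotate left by 3).
For "nwqiob" the result is "iobnwq".

iobnwq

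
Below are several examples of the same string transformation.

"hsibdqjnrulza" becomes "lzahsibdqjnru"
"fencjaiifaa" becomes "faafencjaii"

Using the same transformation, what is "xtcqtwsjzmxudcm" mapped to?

dcmxtcqtwsjzmxu

Rule — move the last 3 characters to the front (rotate right by 3).
"xtcqtwsjzmxudcm" → "dcmxtcqtwsjzmxu".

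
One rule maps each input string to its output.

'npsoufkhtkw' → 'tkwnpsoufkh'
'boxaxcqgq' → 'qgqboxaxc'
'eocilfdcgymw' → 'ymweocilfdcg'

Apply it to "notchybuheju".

Rule — move the last 3 characters to the front (rotate right by 3).
On "notchybuheju" that produces "ejunotchybuh".

ejunotchybuh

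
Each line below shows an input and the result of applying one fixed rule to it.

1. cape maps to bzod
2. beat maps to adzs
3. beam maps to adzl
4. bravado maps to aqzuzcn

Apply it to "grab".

Looking at the pairs, the operation is to shift every letter 1 place backward in the alphabet (wrapping around).
"grab" → "fqza".

fqza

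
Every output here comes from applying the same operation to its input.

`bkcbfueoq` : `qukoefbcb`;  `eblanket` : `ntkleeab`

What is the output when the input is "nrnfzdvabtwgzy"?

In each case the input is transformed by: sort the characters into reverse alphabetical order, then swap each adjacent pair of characters (1↔2, 3↔4, ...).
Applying both steps to "nrnfzdvabtwgzy": "zzywvtrnngfdba", then "zzwytvnrgndfab".
(Check on "bkcbfueoq": → "uqokfecbb" → "qukoefbcb" ✓)

zzwytvnrgndfab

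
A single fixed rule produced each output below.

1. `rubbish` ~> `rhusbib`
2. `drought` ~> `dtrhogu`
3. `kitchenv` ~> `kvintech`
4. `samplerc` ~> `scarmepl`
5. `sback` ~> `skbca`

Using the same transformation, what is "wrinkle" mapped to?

werlikn

Each output is the input with this applied: take characters alternately from the front and the back (1st, last, 2nd, 2nd-last, ...).
Applying that to "wrinkle" gives "werlikn".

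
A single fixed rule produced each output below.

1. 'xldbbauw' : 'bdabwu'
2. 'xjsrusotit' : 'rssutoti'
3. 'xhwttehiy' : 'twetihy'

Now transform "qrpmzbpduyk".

The pattern: swap each adjacent pair of characters (1↔2, 3↔4, ...), then delete the first 2 characters.
Applying both steps to "qrpmzbpduyk": "rqmpbzdpyuk", then "mpbzdpyuk".

mpbzdpyuk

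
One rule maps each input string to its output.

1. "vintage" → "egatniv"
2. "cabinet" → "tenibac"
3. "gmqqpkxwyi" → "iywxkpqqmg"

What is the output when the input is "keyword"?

The pattern: reverse the string.
"keyword" → "drowyek".

drowyek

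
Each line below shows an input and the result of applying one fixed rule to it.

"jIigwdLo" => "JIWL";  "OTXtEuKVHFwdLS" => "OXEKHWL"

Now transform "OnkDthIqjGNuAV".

OKTIJNA

The pattern: keep every other character starting from the first (positions 1st, 3rd, 5th, ...), then convert every letter to uppercase.
For "OnkDthIqjGNuAV" the result is "OKTIJNA".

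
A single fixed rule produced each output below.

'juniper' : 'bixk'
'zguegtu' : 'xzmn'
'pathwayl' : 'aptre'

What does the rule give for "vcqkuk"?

In each case the input is transformed by: delete the first 3 characters, then shift every letter 7 places backward in the alphabet (wrapping around).
"vcqkuk" → "kuk" → "dnd".

dnd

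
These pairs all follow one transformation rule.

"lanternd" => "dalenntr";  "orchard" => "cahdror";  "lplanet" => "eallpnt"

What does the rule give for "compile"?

What's happening: sort the characters into alphabetical order, then swap each adjacent pair of characters (1↔2, 3↔4, ...).
On "compile": the first step gives "ceilmop", and the second then gives "ecliomp".

ecliomp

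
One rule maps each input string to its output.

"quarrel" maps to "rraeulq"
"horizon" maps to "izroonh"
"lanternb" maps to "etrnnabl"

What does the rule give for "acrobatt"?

boartcta

What's happening: take characters alternately from the front and the back (1st, last, 2nd, 2nd-last, ...), then reverse the string.
Working it through for "acrobatt": intermediate "atctraob", final "boartcta".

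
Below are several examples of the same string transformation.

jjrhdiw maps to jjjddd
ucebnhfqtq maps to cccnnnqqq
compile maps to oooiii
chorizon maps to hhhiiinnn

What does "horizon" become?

ooozzz

Looking at the pairs, the operation is to keep one character in every 3, starting at position 2 (positions 2nd, 5th, 8th, ...), then repeat every character 3 times.
Starting from "horizon": after the first operation, "oz"; after the second, "ooozzz".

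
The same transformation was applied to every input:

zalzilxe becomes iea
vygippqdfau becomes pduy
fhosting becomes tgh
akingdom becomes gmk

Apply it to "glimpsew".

Each output is the input with this applied: keep one character in every 3, starting at position 2 (positions 2nd, 5th, 8th, ...), then move the first character to the end.
"glimpsew" → "lpw" → "pwl".

pwl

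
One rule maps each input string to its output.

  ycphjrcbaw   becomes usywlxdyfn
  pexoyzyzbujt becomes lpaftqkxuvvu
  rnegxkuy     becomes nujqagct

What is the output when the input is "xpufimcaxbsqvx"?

ttlrqmboexityw

Each output is the input with this applied: shift every letter 4 places backward in the alphabet (wrapping around), then take characters alternately from the front and the back (1st, last, 2nd, 2nd-last, ...).
Applying both steps to "xpufimcaxbsqvx": "tlqbeiywtxomrt", then "ttlrqmboexityw".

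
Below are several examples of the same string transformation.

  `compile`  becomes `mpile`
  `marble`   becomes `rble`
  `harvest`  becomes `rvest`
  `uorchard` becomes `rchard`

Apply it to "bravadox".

avadox

Each output is the input with this applied: delete the first 2 characters.
Applying that to "bravadox" gives "avadox".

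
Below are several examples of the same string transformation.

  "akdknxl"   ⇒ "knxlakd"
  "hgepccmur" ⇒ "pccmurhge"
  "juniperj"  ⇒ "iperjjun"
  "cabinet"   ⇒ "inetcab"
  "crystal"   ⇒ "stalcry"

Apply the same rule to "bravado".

Rule — move the first 3 characters to the end (rotate left by 3).
For "bravado" the result is "vadobra".

vadobra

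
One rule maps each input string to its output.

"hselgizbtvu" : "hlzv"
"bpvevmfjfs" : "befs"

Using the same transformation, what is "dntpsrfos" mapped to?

In each case the input is transformed by: keep one character in every 3, starting at position 1 (positions 1st, 4th, 7th, ...).
Doing the same to "dntpsrfos": "dpf".

dpf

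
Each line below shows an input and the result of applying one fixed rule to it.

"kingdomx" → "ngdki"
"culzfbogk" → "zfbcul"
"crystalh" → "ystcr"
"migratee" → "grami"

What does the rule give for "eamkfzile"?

kfzeam

Looking at the pairs, the operation is to delete the last 3 characters, then move the last 3 characters to the front (rotate right by 3).
"eamkfzile" → "eamkfz" → "kfzeam".
(Check on "migratee": → "migra" → "grami" ✓)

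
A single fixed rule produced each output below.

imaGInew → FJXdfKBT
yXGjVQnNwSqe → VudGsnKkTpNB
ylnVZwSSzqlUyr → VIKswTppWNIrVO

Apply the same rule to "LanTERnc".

iXKqboKZ

Rule — flip the case of every letter, then shift every letter 3 places backward in the alphabet (wrapping around).
On "LanTERnc": the first step gives "lANterNC", and the second then gives "iXKqboKZ".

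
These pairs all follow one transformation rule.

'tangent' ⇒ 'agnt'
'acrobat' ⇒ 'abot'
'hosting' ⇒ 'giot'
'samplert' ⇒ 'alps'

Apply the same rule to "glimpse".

What's happening: sort the characters into alphabetical order, then keep every other character starting from the first (positions 1st, 3rd, 5th, ...).
For "glimpse", step one produces "egilmps"; step two turns that into "eims".
(Check on "hosting": → "ghinost" → "giot" ✓)

eims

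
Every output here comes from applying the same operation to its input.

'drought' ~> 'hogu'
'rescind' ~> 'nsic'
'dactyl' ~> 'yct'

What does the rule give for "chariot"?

Looking at the pairs, the operation is to take characters alternately from the front and the back (1st, last, 2nd, 2nd-last, ...), then delete the first 3 characters.
On "chariot" that produces "oair".

oair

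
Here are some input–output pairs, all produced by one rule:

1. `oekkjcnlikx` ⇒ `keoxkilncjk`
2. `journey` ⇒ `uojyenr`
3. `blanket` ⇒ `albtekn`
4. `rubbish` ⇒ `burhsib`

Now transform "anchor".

In each case the input is transformed by: reverse the string, then move the last 3 characters to the front (rotate right by 3).
For "anchor", step one produces "rohcna"; step two turns that into "cnaroh".

cnaroh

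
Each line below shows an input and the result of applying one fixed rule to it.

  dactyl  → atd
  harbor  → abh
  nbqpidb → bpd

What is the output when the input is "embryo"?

mre

In each case the input is transformed by: swap the first and last characters, then keep every other character starting from the second (positions 2nd, 4th, 6th, ...).
Starting from "embryo": after the first operation, "ombrye"; after the second, "mre".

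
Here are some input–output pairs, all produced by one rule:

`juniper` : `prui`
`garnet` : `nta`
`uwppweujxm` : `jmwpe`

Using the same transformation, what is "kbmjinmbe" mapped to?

What's happening: move the last 3 characters to the front (rotate right by 3), then keep every other character starting from the first (positions 1st, 3rd, 5th, ...).
For "kbmjinmbe", step one produces "mbekbmjin"; step two turns that into "mebjn".

mebjn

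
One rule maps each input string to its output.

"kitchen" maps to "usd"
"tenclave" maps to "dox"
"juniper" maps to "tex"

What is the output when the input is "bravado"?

Looking at the pairs, the operation is to shift every letter 10 places forward in the alphabet (wrapping around), then keep only the first 3 characters.
"bravado" → "lbkfkny" → "lbk".

lbk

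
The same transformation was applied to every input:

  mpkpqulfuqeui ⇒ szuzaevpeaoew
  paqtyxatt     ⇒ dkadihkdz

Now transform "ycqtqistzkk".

What's happening: swap the first and last characters, then shift every letter 10 places forward in the alphabet (wrapping around).
On "ycqtqistzkk" that produces "umadascdjui".

umadascdjui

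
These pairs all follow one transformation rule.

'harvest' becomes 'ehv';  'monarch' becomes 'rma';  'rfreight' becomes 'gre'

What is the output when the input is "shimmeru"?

esm

Looking at the pairs, the operation is to move the last 3 characters to the front (rotate right by 3), then keep one character in every 3, starting at position 1 (positions 1st, 4th, 7th, ...).
Doing the same to "shimmeru": "esm".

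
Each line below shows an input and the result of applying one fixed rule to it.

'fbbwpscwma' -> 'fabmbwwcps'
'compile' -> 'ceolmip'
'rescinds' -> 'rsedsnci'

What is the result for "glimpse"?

gelsipm

The transformation: take characters alternately from the front and the back (1st, last, 2nd, 2nd-last, ...).
Applying that to "glimpse" gives "gelsipm".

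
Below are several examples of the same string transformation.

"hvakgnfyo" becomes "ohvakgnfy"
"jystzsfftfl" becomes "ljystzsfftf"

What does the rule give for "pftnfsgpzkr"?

rpftnfsgpzk

Each output is the input with this applied: move the last character to the front.
Doing the same to "pftnfsgpzkr": "rpftnfsgpzk".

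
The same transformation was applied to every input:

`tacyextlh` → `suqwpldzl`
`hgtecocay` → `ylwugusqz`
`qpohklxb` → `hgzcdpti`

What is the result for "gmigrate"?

eayjslwy

What's happening: shift every letter 8 places backward in the alphabet (wrapping around), then move the first character to the end.
On "gmigrate" that produces "eayjslwy".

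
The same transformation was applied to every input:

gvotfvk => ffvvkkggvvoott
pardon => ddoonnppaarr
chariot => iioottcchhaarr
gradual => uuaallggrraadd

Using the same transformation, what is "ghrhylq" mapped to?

The transformation: move the last 3 characters to the front (rotate right by 3), then double every character.
Working it through for "ghrhylq": intermediate "ylqghrh", final "yyllqqgghhrrhh".

yyllqqgghhrrhh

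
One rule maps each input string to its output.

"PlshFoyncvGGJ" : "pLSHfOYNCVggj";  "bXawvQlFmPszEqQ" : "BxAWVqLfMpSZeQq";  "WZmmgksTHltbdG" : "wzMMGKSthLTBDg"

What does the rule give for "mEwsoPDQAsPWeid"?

The rule is to flip the case of every letter.
On "mEwsoPDQAsPWeid" that produces "MeWSOpdqaSpwEID".

MeWSOpdqaSpwEID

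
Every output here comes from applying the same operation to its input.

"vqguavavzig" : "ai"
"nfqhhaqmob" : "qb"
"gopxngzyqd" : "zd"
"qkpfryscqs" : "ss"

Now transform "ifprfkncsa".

Each output is the input with this applied: keep one character in every 3, starting at position 1 (positions 1st, 4th, 7th, ...), then delete the first 2 characters.
"ifprfkncsa" → "irna" → "na".
(Check on "qkpfryscqs": → "qfss" → "ss" ✓)

na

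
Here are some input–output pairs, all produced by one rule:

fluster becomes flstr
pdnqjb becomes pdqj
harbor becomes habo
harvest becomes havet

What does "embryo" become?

emry

What's happening: double every character, then keep one character in every 3, starting at position 1 (positions 1st, 4th, 7th, ...).
"embryo" → "eemmbbrryyoo" → "emry".
(Check on "harvest": → "hhaarrvveesstt" → "havet" ✓)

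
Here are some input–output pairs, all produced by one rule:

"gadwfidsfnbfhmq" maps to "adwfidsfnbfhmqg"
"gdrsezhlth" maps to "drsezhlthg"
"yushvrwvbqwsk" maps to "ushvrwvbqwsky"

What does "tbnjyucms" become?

bnjyucmst

The rule is to move the first character to the end.
"tbnjyucms" → "bnjyucmst".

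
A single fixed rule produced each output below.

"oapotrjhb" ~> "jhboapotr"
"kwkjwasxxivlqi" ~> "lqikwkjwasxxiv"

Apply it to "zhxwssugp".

ugpzhxwss

Rule — move the last 3 characters to the front (rotate right by 3).
Doing the same to "zhxwssugp": "ugpzhxwss".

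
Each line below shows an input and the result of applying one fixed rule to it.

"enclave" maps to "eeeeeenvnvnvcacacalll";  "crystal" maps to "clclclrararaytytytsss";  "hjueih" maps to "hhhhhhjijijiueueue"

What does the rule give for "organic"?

ocococriririgngngnaaa

Rule — repeat every character 3 times, then take characters alternately from the front and the back (1st, last, 2nd, 2nd-last, ...).
On "organic": the first step gives "ooorrrgggaaannniiiccc", and the second then gives "ocococriririgngngnaaa".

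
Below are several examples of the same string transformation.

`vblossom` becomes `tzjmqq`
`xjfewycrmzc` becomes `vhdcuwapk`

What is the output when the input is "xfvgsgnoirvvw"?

vdteqelmgpt

The pattern: shift every letter 2 places backward in the alphabet (wrapping around), then delete the last 2 characters.
Starting from "xfvgsgnoirvvw": after the first operation, "vdteqelmgpttu"; after the second, "vdteqelmgpt".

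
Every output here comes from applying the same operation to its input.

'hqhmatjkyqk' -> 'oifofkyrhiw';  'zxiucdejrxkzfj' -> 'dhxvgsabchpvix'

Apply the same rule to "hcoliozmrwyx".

The rule is to shift every letter 2 places backward in the alphabet (wrapping around), then move the last 2 characters to the front (rotate right by 2).
Working it through for "hcoliozmrwyx": intermediate "famjgmxkpuwv", final "wvfamjgmxkpu".

wvfamjgmxkpu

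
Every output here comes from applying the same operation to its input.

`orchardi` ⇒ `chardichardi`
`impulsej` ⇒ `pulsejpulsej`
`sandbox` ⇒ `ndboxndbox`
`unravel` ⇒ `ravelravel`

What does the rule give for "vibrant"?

The rule is to delete the first 2 characters, then write the whole string twice.
For "vibrant", step one produces "brant"; step two turns that into "brantbrant".

brantbrant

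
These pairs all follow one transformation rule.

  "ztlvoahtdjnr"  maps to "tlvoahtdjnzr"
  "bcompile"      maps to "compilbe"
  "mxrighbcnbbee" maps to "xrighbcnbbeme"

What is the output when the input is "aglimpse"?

The rule is to swap the first and last characters, then move the first character to the end.
So "aglimpse" becomes "glimpsae".

glimpsae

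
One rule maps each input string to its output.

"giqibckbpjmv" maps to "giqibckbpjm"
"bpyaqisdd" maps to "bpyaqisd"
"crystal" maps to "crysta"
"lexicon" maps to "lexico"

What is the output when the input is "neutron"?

The transformation: delete the last character.
Applying that to "neutron" gives "neutro".

neutro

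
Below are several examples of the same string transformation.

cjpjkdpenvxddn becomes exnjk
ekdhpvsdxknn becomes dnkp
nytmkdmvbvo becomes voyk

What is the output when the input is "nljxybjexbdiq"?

edly

Looking at the pairs, the operation is to keep one character in every 3, starting at position 2 (positions 2nd, 5th, 8th, ...), then move the first 2 characters to the end (rotate left by 2).
Applying that to "nljxybjexbdiq" gives "edly".
(Check on "cjpjkdpenvxddn": → "jkexn" → "exnjk" ✓)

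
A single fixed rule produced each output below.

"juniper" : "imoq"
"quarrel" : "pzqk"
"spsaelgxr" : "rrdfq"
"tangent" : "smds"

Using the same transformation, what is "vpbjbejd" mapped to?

uaai

In each case the input is transformed by: shift every letter 1 place backward in the alphabet (wrapping around), then keep every other character starting from the first (positions 1st, 3rd, 5th, ...).
Working it through for "vpbjbejd": intermediate "uoaiadic", final "uaai".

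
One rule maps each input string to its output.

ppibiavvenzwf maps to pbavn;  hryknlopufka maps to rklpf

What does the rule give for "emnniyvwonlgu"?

mnywn

The pattern: keep every other character starting from the second (positions 2nd, 4th, 6th, ...), then delete the last character.
Working it through for "emnniyvwonlgu": intermediate "mnywng", final "mnywn".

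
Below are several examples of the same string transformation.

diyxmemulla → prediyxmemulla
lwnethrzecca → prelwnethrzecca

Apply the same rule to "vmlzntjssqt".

prevmlzntjssqt

Looking at the pairs, the operation is to prepend "pre".
For "vmlzntjssqt" the result is "prevmlzntjssqt".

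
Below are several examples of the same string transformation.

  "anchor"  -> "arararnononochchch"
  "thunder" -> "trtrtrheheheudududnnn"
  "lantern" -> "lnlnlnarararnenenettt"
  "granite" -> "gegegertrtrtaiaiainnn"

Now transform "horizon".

The rule is to repeat every character 3 times, then take characters alternately from the front and the back (1st, last, 2nd, 2nd-last, ...).
"horizon" → "hhhooorrriiizzzooonnn" → "hnhnhnoooooorzrzrziii".

hnhnhnoooooorzrzrziii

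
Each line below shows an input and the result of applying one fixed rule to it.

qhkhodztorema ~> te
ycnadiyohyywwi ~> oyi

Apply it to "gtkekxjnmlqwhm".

nqm

The pattern: keep one character in every 3, starting at position 2 (positions 2nd, 5th, 8th, ...), then delete the first 2 characters.
On "gtkekxjnmlqwhm": the first step gives "tknqm", and the second then gives "nqm".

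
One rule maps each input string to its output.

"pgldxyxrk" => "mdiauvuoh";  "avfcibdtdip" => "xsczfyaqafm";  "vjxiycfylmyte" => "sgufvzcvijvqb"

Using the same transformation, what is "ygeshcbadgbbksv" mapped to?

vdbpezyxadyyhps

The rule is to shift every letter 3 places backward in the alphabet (wrapping around).
So "ygeshcbadgbbksv" becomes "vdbpezyxadyyhps".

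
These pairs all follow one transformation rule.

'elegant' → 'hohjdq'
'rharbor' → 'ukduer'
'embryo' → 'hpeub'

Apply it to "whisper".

zklvsh

What's happening: shift every letter 3 places forward in the alphabet (wrapping around), then delete the last character.
On "whisper": the first step gives "zklvshu", and the second then gives "zklvsh".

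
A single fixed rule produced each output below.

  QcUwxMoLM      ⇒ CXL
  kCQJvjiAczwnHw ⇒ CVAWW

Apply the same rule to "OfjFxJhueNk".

FXUK

The rule is to keep one character in every 3, starting at position 2 (positions 2nd, 5th, 8th, ...), then convert every letter to uppercase.
Applying both steps to "OfjFxJhueNk": "fxuk", then "FXUK".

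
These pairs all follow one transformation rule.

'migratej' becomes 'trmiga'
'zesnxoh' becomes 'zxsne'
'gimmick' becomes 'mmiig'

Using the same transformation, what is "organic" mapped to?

ronga

The transformation: delete the last 2 characters, then sort the characters into reverse alphabetical order.
Starting from "organic": after the first operation, "organ"; after the second, "ronga".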